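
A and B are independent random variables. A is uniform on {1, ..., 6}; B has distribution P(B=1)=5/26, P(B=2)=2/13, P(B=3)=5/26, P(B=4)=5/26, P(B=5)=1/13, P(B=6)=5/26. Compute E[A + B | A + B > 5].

P(A + B > 5) = 109/156.
Summing (A+B)·P(x,y) over outcomes with A + B > 5 gives 443/78.
E[A + B | A + B > 5] = (443/78) / (109/156) = 886/109.

886/109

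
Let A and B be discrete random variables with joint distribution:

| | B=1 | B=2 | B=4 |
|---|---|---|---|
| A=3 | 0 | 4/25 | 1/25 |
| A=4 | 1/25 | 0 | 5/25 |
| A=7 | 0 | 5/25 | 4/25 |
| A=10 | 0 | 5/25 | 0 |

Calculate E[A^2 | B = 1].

16

P(B = 1) = 1/25.
Σ A^2·P over the event = 16·(1/25) = 16/25.
E[A^2 | B = 1] = (16/25) / (1/25) = 16.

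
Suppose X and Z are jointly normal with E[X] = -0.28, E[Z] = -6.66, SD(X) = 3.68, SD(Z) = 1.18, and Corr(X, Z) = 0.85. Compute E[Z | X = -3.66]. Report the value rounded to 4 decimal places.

-7.5812

The regression of Z on X has slope ρ·σ_Z/σ_X and passes through (μ_X, μ_Z).
E[Z | X=-3.66] = -6.66 + (0.85)·(1.18/3.68)·(-3.66 − (-0.28)) = -6.66 + (0.27255)·(-3.38) = -7.5812.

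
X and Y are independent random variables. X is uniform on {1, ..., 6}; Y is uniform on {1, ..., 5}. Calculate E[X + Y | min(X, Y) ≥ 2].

P(min(X, Y) ≥ 2) = 2/3.
Summing (X+Y)·P(x,y) over outcomes with min(X, Y) ≥ 2 gives 5.
E[X + Y | min(X, Y) ≥ 2] = (5) / (2/3) = 15/2.

15/2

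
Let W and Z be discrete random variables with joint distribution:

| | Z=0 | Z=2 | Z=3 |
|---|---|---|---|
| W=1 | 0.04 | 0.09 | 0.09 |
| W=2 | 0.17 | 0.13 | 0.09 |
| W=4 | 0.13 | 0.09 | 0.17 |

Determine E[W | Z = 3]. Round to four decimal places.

2.7143

P(Z = 3) = 0.35.
Σ W·P over the event = 1·(0.09) + 2·(0.09) + 4·(0.17) = 0.95.
E[W | Z = 3] = (0.95) / (0.35) = 2.7143.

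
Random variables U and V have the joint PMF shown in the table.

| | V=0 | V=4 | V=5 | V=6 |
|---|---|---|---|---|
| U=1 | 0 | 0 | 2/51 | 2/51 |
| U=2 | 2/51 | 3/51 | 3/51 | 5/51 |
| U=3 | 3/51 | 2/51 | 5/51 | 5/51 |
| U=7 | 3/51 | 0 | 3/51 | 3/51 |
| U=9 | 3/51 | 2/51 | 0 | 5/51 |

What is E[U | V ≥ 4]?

167/40

P(V ≥ 4) = 40/51.
Summing U·P(U=x,V=y) over the conditioning event gives 167/51.
E[U | V ≥ 4] = (167/51) / (40/51) = 167/40.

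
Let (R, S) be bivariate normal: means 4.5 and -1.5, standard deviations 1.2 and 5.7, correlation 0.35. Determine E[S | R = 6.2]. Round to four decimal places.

1.3263

The regression of S on R has slope ρ·σ_S/σ_R and passes through (μ_R, μ_S).
E[S | R=6.2] = -1.5 + (0.35)·(5.7/1.2)·(6.2 − (4.5)) = -1.5 + (1.6625)·(1.7) = 1.3263.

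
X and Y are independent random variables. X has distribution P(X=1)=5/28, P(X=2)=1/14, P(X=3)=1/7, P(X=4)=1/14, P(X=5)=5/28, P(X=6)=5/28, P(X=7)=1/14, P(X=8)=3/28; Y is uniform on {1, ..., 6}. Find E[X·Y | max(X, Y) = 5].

260/19

P(max(X, Y) = 5) = 19/84.
Summing XY·P(x,y) over outcomes with max(X, Y) = 5 gives 65/21.
E[X·Y | max(X, Y) = 5] = (65/21) / (19/84) = 260/19.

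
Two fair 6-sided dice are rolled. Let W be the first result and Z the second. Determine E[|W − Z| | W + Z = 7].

3

Outcomes with W + Z = 7: (1,6), (2,5), (3,4), (4,3), (5,2), (6,1), each with probability 1/36.
E[|W − Z| | W + Z = 7] = (5 + 3 + 1 + 1 + 3 + 5) / 6 = 3.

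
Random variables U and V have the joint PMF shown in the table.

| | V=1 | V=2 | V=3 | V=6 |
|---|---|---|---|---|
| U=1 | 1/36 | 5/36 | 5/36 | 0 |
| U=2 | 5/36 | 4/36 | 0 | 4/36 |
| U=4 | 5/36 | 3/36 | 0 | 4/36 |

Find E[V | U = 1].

P(U = 1) = 11/36.
Σ V·P over the event = 1·(1/36) + 2·(5/36) + 3·(5/36) = 13/18.
E[V | U = 1] = (13/18) / (11/36) = 26/11.

26/11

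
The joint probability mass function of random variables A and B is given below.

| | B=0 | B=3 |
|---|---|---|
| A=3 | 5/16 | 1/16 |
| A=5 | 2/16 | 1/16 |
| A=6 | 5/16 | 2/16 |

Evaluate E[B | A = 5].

1

P(A = 5) = 3/16.
Σ B·P over the event = 0·(2/16) + 3·(1/16) = 3/16.
E[B | A = 5] = (3/16) / (3/16) = 1.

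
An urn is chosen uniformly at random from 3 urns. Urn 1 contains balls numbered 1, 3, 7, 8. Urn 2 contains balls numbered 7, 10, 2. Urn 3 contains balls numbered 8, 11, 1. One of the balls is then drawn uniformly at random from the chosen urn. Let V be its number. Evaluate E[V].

E[V | urn 1] = (1+3+7+8)/4 = 19/4.
E[V | urn 2] = (7+10+2)/3 = 19/3.
E[V | urn 3] = (8+11+1)/3 = 20/3.
By the law of total expectation,
E[V] = (1/3)·(19/4) + (1/3)·(19/3) + (1/3)·(20/3) = 71/12.

71/12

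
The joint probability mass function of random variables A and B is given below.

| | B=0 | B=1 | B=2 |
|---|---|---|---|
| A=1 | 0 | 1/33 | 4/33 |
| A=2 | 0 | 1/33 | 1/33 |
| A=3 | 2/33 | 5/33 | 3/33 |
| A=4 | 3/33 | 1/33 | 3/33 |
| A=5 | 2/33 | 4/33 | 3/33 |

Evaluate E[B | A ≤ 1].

9/5

P(A ≤ 1) = 5/33.
Summing B·P(A=x,B=y) over the conditioning event gives 3/11.
E[B | A ≤ 1] = (3/11) / (5/33) = 9/5.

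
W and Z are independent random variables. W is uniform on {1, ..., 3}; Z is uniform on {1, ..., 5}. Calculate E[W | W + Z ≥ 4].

13/6

P(W + Z ≥ 4) = 4/5.
Summing W·P(x,y) over outcomes with W + Z ≥ 4 gives 26/15.
E[W | W + Z ≥ 4] = (26/15) / (4/5) = 13/6.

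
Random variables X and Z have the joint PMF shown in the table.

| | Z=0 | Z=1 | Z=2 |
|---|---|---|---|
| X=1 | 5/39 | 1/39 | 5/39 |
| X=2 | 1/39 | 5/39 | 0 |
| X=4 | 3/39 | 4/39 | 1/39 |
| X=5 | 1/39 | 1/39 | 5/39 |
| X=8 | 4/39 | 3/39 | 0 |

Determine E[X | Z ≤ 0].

4

P(Z ≤ 0) = 14/39.
Σ X·P over the event = 1·(5/39) + 2·(1/39) + 4·(3/39) + 5·(1/39) + 8·(4/39) = 56/39.
E[X | Z ≤ 0] = (56/39) / (14/39) = 4.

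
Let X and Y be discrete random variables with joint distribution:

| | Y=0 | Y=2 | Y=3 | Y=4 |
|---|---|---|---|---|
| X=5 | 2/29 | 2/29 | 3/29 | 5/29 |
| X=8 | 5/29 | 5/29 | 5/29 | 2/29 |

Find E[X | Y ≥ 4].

41/7

P(Y ≥ 4) = 7/29.
Σ X·P over the event = 5·(5/29) + 8·(2/29) = 41/29.
E[X | Y ≥ 4] = (41/29) / (7/29) = 41/7.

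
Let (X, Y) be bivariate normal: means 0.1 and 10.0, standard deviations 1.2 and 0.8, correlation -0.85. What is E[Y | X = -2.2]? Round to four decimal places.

11.3033

The regression of Y on X has slope ρ·σ_Y/σ_X and passes through (μ_X, μ_Y).
E[Y | X=-2.2] = 10.0 + (-0.85)·(0.8/1.2)·(-2.2 − (0.1)) = 10.0 + (-0.56667)·(-2.3) = 11.3033.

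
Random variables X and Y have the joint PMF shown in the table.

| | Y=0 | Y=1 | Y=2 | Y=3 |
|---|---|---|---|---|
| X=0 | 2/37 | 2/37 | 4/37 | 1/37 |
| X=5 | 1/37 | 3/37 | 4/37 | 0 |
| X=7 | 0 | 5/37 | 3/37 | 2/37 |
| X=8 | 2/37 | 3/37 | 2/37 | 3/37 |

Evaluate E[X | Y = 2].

P(Y = 2) = 13/37.
Σ X·P over the event = 0·(4/37) + 5·(4/37) + 7·(3/37) + 8·(2/37) = 57/37.
E[X | Y = 2] = (57/37) / (13/37) = 57/13.

57/13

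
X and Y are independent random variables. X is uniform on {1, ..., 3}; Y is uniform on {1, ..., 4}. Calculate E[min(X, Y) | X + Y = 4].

4/3

Outcomes with X + Y = 4: (1,3), (2,2), (3,1), each with probability 1/12.
E[min(X, Y) | X + Y = 4] = (1 + 2 + 1) / 3 = 4/3.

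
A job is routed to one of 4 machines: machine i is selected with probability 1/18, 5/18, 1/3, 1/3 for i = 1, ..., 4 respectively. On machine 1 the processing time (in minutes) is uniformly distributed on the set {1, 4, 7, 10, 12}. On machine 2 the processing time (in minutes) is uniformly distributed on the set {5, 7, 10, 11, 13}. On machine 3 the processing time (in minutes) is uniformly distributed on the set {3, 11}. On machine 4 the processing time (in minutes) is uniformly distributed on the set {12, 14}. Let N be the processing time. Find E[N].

48/5

E[N | machine 1] = (1+4+7+10+12)/5 = 34/5.
E[N | machine 2] = (5+7+10+11+13)/5 = 46/5.
E[N | machine 3] = (3+11)/2 = 7.
E[N | machine 4] = (12+14)/2 = 13.
By the law of total expectation,
E[N] = (1/18)·(34/5) + (5/18)·(46/5) + (1/3)·(7) + (1/3)·(13) = 48/5.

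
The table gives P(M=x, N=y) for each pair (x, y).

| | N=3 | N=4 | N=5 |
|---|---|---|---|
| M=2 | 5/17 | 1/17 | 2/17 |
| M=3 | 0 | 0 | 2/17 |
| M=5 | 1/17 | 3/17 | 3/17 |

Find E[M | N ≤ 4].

16/5

P(N ≤ 4) = 10/17.
Σ M·P over the event = 2·(5/17) + 2·(1/17) + 5·(1/17) + 5·(3/17) = 32/17.
E[M | N ≤ 4] = (32/17) / (10/17) = 16/5.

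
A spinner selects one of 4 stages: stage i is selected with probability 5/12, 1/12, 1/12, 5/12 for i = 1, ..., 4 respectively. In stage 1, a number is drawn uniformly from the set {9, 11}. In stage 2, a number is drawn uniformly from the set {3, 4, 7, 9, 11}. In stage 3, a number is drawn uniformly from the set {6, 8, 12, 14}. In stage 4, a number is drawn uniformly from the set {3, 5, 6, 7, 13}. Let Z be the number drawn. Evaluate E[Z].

42/5

E[Z | stage 1] = (9+11)/2 = 10.
E[Z | stage 2] = (3+4+7+9+11)/5 = 34/5.
E[Z | stage 3] = (6+8+12+14)/4 = 10.
E[Z | stage 4] = (3+5+6+7+13)/5 = 34/5.
E[Z] = (5/12)·(10) + (1/12)·(34/5) + (1/12)·(10) + (5/12)·(34/5) = 42/5.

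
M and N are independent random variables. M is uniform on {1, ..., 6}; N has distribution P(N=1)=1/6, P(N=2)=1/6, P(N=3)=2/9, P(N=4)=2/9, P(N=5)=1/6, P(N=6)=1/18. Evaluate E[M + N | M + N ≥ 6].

P(M + N ≥ 6) = 25/36.
Summing (M+N)·P(x,y) over outcomes with M + N ≥ 6 gives 148/27.
E[M + N | M + N ≥ 6] = (148/27) / (25/36) = 592/75.

592/75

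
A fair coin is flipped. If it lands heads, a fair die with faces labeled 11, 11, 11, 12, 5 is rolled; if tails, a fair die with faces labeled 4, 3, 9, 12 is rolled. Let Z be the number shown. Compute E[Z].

17/2

E[Z | heads] = (11+11+11+12+5)/5 = 10.
E[Z | tails] = (4+3+9+12)/4 = 7.
E[Z] = (1/2)·(10) + (1/2)·(7) = 17/2.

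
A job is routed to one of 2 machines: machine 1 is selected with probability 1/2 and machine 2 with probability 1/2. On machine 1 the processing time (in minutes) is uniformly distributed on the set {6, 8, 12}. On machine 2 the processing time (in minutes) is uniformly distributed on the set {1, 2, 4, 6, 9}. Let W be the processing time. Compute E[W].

98/15

E[W | machine 1] = (6+8+12)/3 = 26/3.
E[W | machine 2] = (1+2+4+6+9)/5 = 22/5.
E[W] = (1/2)·(26/3) + (1/2)·(22/5) = 98/15.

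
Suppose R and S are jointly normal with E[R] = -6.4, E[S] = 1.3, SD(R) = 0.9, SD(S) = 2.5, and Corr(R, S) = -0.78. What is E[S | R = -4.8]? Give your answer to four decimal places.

For a bivariate normal, E[S | R=x] = μ_S + ρ·(σ_S/σ_R)·(x − μ_R).
E[S | R=-4.8] = 1.3 + (-0.78)·(2.5/0.9)·(-4.8 − (-6.4)) = 1.3 + (-2.1667)·(1.6) = -2.1667.

-2.1667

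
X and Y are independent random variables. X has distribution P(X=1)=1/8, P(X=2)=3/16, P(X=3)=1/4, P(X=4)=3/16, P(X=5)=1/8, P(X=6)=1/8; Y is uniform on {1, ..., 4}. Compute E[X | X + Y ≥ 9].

P(X + Y ≥ 9) = 3/32.
Summing X·P(x,y) over outcomes with X + Y ≥ 9 gives 17/32.
E[X | X + Y ≥ 9] = (17/32) / (3/32) = 17/3.

17/3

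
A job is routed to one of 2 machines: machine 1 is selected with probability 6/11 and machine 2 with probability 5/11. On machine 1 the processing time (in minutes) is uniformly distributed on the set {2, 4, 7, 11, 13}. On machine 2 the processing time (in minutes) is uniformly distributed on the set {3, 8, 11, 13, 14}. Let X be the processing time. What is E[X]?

E[X | machine 1] = (2+4+7+11+13)/5 = 37/5.
E[X | machine 2] = (3+8+11+13+14)/5 = 49/5.
E[X] = (6/11)·(37/5) + (5/11)·(49/5) = 467/55.

467/55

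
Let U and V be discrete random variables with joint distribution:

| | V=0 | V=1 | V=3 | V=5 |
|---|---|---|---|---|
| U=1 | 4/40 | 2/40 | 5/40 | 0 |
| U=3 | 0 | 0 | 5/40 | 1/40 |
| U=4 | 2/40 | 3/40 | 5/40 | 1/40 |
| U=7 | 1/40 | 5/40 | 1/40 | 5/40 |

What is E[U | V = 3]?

47/16

P(V = 3) = 2/5.
Σ U·P over the event = 1·(5/40) + 3·(5/40) + 4·(5/40) + 7·(1/40) = 47/40.
E[U | V = 3] = (47/40) / (2/5) = 47/16.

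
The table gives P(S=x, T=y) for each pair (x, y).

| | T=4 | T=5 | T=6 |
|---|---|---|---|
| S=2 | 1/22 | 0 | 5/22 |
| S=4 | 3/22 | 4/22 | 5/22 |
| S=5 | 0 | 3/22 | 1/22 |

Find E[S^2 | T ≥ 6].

125/11

P(T ≥ 6) = 1/2.
Summing S^2·P(S=x,T=y) over the conditioning event gives 125/22.
E[S^2 | T ≥ 6] = (125/22) / (1/2) = 125/11.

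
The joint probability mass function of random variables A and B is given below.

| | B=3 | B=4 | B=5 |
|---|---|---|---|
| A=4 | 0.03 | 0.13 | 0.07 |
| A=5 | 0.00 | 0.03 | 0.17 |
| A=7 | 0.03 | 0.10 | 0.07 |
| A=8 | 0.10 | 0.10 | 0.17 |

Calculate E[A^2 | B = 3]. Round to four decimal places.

P(B = 3) = 0.16.
Σ A^2·P over the event = 16·(0.03) + 49·(0.03) + 64·(0.10) = 8.35.
E[A^2 | B = 3] = (8.35) / (0.16) = 52.1875.

52.1875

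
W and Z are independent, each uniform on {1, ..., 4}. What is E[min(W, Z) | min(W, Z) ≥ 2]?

23/9

P(min(W, Z) ≥ 2) = 9/16.
Summing min(W,Z)·P(x,y) over outcomes with min(W, Z) ≥ 2 gives 23/16.
E[min(W, Z) | min(W, Z) ≥ 2] = (23/16) / (9/16) = 23/9.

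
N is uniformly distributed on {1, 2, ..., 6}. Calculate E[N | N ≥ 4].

5

Given N ≥ 4, N is equally likely to be any of {4, 5, 6}.
E[N | N ≥ 4] = (4 + 5 + 6) / 3 = 5.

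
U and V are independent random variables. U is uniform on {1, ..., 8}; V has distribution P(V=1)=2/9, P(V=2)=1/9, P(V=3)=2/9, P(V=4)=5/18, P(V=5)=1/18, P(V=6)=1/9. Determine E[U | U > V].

169/29

P(U > V) = 29/48.
Summing U·P(x,y) over outcomes with U > V gives 169/48.
E[U | U > V] = (169/48) / (29/48) = 169/29.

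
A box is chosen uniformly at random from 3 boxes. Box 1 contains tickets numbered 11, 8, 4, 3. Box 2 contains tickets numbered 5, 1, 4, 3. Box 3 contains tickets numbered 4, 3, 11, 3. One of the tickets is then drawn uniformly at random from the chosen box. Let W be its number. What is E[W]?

5

E[W | box 1] = (11+8+4+3)/4 = 13/2.
E[W | box 2] = (5+1+4+3)/4 = 13/4.
E[W | box 3] = (4+3+11+3)/4 = 21/4.
E[W] = (1/3)·(13/2) + (1/3)·(13/4) + (1/3)·(21/4) = 5.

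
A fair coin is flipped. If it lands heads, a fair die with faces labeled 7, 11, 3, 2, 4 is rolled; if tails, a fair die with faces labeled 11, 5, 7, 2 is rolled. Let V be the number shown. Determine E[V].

E[V | heads] = (7+11+3+2+4)/5 = 27/5.
E[V | tails] = (11+5+7+2)/4 = 25/4.
E[V] = (1/2)·(27/5) + (1/2)·(25/4) = 233/40.

233/40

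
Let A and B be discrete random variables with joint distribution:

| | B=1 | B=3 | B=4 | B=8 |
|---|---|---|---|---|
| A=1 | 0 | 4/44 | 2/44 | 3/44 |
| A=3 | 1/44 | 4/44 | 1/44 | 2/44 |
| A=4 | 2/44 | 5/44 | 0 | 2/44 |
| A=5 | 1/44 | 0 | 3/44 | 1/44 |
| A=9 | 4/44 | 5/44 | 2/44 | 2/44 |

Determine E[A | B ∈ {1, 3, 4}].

P(B ∈ {1, 3, 4}) = 17/22.
Summing A·P(A=x,B=y) over the conditioning event gives 171/44.
E[A | B ∈ {1, 3, 4}] = (171/44) / (17/22) = 171/34.

171/34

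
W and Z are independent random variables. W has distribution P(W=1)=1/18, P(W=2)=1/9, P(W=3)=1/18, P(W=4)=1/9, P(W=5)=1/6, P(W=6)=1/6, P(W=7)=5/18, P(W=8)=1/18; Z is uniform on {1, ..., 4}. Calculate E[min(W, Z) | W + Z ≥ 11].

P(W + Z ≥ 11) = 7/72.
Summing min(W,Z)·P(x,y) over outcomes with W + Z ≥ 11 gives 3/8.
E[min(W, Z) | W + Z ≥ 11] = (3/8) / (7/72) = 27/7.

27/7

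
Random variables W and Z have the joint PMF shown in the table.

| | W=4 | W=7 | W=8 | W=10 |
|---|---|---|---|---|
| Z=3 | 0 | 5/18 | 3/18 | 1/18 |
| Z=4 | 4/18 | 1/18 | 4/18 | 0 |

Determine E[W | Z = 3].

23/3

P(Z = 3) = 1/2.
Σ W·P over the event = 7·(5/18) + 8·(3/18) + 10·(1/18) = 23/6.
E[W | Z = 3] = (23/6) / (1/2) = 23/3.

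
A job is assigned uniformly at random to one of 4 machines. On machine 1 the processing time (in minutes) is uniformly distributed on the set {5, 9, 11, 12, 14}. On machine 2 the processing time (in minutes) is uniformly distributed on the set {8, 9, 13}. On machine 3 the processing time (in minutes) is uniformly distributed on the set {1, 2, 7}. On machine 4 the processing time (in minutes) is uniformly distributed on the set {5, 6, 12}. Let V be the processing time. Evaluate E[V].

39/5

E[V | machine 1] = (5+9+11+12+14)/5 = 51/5.
E[V | machine 2] = (8+9+13)/3 = 10.
E[V | machine 3] = (1+2+7)/3 = 10/3.
E[V | machine 4] = (5+6+12)/3 = 23/3.
E[V] = (1/4)·(51/5) + (1/4)·(10) + (1/4)·(10/3) + (1/4)·(23/3) = 39/5.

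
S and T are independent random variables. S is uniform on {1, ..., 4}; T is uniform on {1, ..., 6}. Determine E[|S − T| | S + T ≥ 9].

P(S + T ≥ 9) = 1/8.
Summing |S−T|·P(x,y) over outcomes with S + T ≥ 9 gives 1/4.
E[|S − T| | S + T ≥ 9] = (1/4) / (1/8) = 2.

2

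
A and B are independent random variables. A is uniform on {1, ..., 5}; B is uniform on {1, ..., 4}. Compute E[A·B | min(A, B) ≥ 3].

14

Outcomes with min(A, B) ≥ 3: (3,3), (3,4), (4,3), (4,4), (5,3), (5,4), each with probability 1/20.
E[A·B | min(A, B) ≥ 3] = (9 + 12 + 12 + 16 + 15 + 20) / 6 = 14.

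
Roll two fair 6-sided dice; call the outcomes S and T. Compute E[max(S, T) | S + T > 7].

83/15

P(S + T > 7) = 5/12.
Summing max(S,T)·P(x,y) over outcomes with S + T > 7 gives 83/36.
E[max(S, T) | S + T > 7] = (83/36) / (5/12) = 83/15.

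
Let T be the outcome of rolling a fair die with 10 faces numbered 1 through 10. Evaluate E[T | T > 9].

Given T > 9, T is equally likely to be any of {10}.
E[T | T > 9] = (10) / 1 = 10.

10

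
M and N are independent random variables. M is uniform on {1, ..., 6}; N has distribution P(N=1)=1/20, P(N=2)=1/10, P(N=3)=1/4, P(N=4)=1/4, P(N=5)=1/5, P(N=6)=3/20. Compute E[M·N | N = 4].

P(N = 4) = 1/4.
Summing MN·P(x,y) over outcomes with N = 4 gives 7/2.
E[M·N | N = 4] = (7/2) / (1/4) = 14.

14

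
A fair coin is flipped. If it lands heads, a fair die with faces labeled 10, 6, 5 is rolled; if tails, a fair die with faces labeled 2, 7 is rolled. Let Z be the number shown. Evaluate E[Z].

23/4

E[Z | heads] = (10+6+5)/3 = 7.
E[Z | tails] = (2+7)/2 = 9/2.
E[Z] = (1/2)·(7) + (1/2)·(9/2) = 23/4.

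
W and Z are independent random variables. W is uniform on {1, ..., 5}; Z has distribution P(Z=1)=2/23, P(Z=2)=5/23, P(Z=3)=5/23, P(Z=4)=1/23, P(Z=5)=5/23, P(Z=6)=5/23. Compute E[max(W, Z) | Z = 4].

21/5

P(Z = 4) = 1/23.
Summing max(W,Z)·P(x,y) over outcomes with Z = 4 gives 21/115.
E[max(W, Z) | Z = 4] = (21/115) / (1/23) = 21/5.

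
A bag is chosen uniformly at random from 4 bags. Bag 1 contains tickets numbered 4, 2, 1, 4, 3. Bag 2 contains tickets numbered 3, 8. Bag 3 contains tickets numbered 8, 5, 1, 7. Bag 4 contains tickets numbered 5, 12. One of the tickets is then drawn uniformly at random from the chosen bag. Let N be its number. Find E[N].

E[N | bag 1] = (4+2+1+4+3)/5 = 14/5.
E[N | bag 2] = (3+8)/2 = 11/2.
E[N | bag 3] = (8+5+1+7)/4 = 21/4.
E[N | bag 4] = (5+12)/2 = 17/2.
E[N] = (1/4)·(14/5) + (1/4)·(11/2) + (1/4)·(21/4) + (1/4)·(17/2) = 441/80.

441/80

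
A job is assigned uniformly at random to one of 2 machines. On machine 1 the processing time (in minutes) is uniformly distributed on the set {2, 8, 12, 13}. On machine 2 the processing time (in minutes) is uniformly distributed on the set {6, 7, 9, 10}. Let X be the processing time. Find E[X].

67/8

E[X | machine 1] = (2+8+12+13)/4 = 35/4.
E[X | machine 2] = (6+7+9+10)/4 = 8.
E[X] = (1/2)·(35/4) + (1/2)·(8) = 67/8.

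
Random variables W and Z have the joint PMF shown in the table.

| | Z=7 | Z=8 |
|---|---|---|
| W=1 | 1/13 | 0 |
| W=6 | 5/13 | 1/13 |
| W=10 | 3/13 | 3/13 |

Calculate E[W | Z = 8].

9

P(Z = 8) = 4/13.
Σ W·P over the event = 6·(1/13) + 10·(3/13) = 36/13.
E[W | Z = 8] = (36/13) / (4/13) = 9.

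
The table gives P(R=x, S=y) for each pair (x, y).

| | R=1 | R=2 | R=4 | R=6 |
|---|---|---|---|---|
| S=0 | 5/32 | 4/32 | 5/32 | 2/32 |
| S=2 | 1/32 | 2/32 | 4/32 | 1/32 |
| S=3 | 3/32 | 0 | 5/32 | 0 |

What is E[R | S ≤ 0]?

P(S ≤ 0) = 1/2.
Σ R·P over the event = 1·(5/32) + 2·(4/32) + 4·(5/32) + 6·(2/32) = 45/32.
E[R | S ≤ 0] = (45/32) / (1/2) = 45/16.

45/16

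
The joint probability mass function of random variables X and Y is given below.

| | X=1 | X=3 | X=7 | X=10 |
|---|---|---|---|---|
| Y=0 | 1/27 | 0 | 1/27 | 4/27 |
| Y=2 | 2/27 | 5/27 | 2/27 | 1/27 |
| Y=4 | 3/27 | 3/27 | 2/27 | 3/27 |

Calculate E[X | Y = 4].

56/11

P(Y = 4) = 11/27.
Σ X·P over the event = 1·(3/27) + 3·(3/27) + 7·(2/27) + 10·(3/27) = 56/27.
E[X | Y = 4] = (56/27) / (11/27) = 56/11.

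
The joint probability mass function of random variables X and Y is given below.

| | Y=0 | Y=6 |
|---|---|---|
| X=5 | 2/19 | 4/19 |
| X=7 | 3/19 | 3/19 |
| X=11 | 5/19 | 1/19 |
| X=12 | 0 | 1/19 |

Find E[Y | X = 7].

3

P(X = 7) = 6/19.
Summing Y·P(X=x,Y=y) over the conditioning event gives 18/19.
E[Y | X = 7] = (18/19) / (6/19) = 3.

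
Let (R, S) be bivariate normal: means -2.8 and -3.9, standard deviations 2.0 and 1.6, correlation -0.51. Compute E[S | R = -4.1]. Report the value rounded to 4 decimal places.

E[S | R=x] = μ_S + ρ(σ_S/σ_R)(x − μ_R) for jointly normal variables.
E[S | R=-4.1] = -3.9 + (-0.51)·(1.6/2.0)·(-4.1 − (-2.8)) = -3.9 + (-0.408)·(-1.3) = -3.3696.

-3.3696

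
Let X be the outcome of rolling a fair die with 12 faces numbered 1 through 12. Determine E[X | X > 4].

Given X > 4, X is equally likely to be any of {5, 6, 7, 8, 9, 10, 11, 12}.
E[X | X > 4] = (5 + 6 + 7 + 8 + 9 + 10 + 11 + 12) / 8 = 17/2.

17/2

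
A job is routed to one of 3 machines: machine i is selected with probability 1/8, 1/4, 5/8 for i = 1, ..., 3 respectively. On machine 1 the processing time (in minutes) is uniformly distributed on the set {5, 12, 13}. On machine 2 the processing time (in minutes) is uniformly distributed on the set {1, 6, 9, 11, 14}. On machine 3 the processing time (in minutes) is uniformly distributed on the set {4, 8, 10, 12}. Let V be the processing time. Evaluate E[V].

689/80

E[V | machine 1] = (5+12+13)/3 = 10.
E[V | machine 2] = (1+6+9+11+14)/5 = 41/5.
E[V | machine 3] = (4+8+10+12)/4 = 17/2.
E[V] = (1/8)·(10) + (1/4)·(41/5) + (5/8)·(17/2) = 689/80.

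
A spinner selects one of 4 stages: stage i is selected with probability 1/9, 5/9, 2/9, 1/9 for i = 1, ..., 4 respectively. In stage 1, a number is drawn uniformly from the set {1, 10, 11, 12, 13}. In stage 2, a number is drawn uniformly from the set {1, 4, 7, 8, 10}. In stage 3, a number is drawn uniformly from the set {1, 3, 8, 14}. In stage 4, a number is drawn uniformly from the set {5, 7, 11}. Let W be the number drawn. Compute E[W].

901/135

E[W | stage 1] = (1+10+11+12+13)/5 = 47/5.
E[W | stage 2] = (1+4+7+8+10)/5 = 6.
E[W | stage 3] = (1+3+8+14)/4 = 13/2.
E[W | stage 4] = (5+7+11)/3 = 23/3.
By the law of total expectation,
E[W] = (1/9)·(47/5) + (5/9)·(6) + (2/9)·(13/2) + (1/9)·(23/3) = 901/135.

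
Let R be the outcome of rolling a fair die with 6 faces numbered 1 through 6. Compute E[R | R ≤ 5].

3

Given R ≤ 5, R is equally likely to be any of {1, 2, 3, 4, 5}.
E[R | R ≤ 5] = (1 + 2 + 3 + 4 + 5) / 5 = 3.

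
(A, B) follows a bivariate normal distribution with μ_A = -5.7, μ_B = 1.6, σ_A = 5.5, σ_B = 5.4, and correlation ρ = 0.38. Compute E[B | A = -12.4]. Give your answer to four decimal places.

-0.8997

For a bivariate normal, E[B | A=x] = μ_B + ρ·(σ_B/σ_A)·(x − μ_A).
E[B | A=-12.4] = 1.6 + (0.38)·(5.4/5.5)·(-12.4 − (-5.7)) = 1.6 + (0.37309)·(-6.7) = -0.8997.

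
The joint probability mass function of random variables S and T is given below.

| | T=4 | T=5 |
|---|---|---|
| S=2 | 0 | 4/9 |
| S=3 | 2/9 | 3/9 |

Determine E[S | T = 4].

P(T = 4) = 2/9.
Σ S·P over the event = 3·(2/9) = 2/3.
E[S | T = 4] = (2/3) / (2/9) = 3.

3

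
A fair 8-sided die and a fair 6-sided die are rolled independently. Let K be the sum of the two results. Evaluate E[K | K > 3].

P(K > 3) = 15/16.
E[K | K > 3] = (47/6) / (15/16) = 376/45.

376/45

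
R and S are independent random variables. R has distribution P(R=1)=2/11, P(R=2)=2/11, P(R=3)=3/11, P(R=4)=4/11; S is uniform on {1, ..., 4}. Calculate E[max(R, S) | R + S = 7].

4

P(R + S = 7) = 7/44.
Summing max(R,S)·P(x,y) over outcomes with R + S = 7 gives 7/11.
E[max(R, S) | R + S = 7] = (7/11) / (7/44) = 4.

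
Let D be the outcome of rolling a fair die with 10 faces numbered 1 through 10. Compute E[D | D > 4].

Given D > 4, D is equally likely to be any of {5, 6, 7, 8, 9, 10}.
E[D | D > 4] = (5 + 6 + 7 + 8 + 9 + 10) / 6 = 15/2.

15/2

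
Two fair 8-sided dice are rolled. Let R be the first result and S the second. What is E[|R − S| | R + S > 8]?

P(R + S > 8) = 9/16.
Summing |R−S|·P(x,y) over outcomes with R + S > 8 gives 25/16.
E[|R − S| | R + S > 8] = (25/16) / (9/16) = 25/9.

25/9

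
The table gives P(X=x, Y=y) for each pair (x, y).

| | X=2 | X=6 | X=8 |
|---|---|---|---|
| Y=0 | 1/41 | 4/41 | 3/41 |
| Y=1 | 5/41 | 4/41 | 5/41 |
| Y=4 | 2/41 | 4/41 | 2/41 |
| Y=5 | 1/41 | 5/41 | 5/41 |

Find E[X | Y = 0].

25/4

P(Y = 0) = 8/41.
Summing X·P(X=x,Y=y) over the conditioning event gives 50/41.
E[X | Y = 0] = (50/41) / (8/41) = 25/4.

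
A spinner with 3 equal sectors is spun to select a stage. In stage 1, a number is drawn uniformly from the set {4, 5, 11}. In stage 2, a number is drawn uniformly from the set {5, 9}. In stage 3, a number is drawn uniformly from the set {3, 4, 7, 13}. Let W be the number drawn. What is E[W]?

E[W | stage 1] = (4+5+11)/3 = 20/3.
E[W | stage 2] = (5+9)/2 = 7.
E[W | stage 3] = (3+4+7+13)/4 = 27/4.
By the law of total expectation,
E[W] = (1/3)·(20/3) + (1/3)·(7) + (1/3)·(27/4) = 245/36.

245/36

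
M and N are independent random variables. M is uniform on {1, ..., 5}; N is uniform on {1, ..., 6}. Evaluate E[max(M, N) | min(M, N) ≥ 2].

P(min(M, N) ≥ 2) = 2/3.
Summing max(M,N)·P(x,y) over outcomes with min(M, N) ≥ 2 gives 3.
E[max(M, N) | min(M, N) ≥ 2] = (3) / (2/3) = 9/2.

9/2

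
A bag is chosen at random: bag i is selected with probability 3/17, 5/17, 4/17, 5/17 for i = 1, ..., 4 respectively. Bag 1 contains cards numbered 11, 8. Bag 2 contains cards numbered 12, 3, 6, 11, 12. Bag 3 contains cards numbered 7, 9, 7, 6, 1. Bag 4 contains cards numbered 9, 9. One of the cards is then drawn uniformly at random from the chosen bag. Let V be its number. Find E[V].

283/34

E[V | bag 1] = (11+8)/2 = 19/2.
E[V | bag 2] = (12+3+6+11+12)/5 = 44/5.
E[V | bag 3] = (7+9+7+6+1)/5 = 6.
E[V | bag 4] = (9+9)/2 = 9.
By the law of total expectation,
E[V] = (3/17)·(19/2) + (5/17)·(44/5) + (4/17)·(6) + (5/17)·(9) = 283/34.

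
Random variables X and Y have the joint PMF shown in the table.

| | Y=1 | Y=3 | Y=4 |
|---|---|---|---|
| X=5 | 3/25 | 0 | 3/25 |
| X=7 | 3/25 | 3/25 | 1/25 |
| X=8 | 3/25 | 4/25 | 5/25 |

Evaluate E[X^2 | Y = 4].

P(Y = 4) = 9/25.
Σ X^2·P over the event = 25·(3/25) + 49·(1/25) + 64·(5/25) = 444/25.
E[X^2 | Y = 4] = (444/25) / (9/25) = 148/3.

148/3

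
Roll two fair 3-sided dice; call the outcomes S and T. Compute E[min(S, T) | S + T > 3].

11/6

Outcomes with S + T > 3: (1,3), (2,2), (2,3), (3,1), (3,2), (3,3), each with probability 1/9.
E[min(S, T) | S + T > 3] = (1 + 2 + 2 + 1 + 2 + 3) / 6 = 11/6.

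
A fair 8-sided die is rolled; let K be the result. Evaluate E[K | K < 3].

3/2

Given K < 3, K is equally likely to be any of {1, 2}.
E[K | K < 3] = (1 + 2) / 2 = 3/2.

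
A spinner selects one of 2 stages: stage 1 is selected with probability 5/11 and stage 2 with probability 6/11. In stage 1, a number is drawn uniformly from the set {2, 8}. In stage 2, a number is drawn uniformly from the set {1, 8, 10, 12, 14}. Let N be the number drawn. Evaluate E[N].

79/11

E[N | stage 1] = (2+8)/2 = 5.
E[N | stage 2] = (1+8+10+12+14)/5 = 9.
E[N] = (5/11)·(5) + (6/11)·(9) = 79/11.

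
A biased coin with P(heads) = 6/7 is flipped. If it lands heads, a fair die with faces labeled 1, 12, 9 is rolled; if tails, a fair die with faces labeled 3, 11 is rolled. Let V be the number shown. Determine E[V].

E[V | heads] = (1+12+9)/3 = 22/3.
E[V | tails] = (3+11)/2 = 7.
E[V] = (6/7)·(22/3) + (1/7)·(7) = 51/7.

51/7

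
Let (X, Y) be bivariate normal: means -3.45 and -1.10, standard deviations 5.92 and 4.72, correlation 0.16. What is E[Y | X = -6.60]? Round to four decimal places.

For a bivariate normal, E[Y | X=x] = μ_Y + ρ·(σ_Y/σ_X)·(x − μ_X).
E[Y | X=-6.60] = -1.10 + (0.16)·(4.72/5.92)·(-6.60 − (-3.45)) = -1.10 + (0.12757)·(-3.15) = -1.5018.

-1.5018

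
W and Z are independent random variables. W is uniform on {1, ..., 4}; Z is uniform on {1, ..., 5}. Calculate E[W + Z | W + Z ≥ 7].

23/3

Outcomes with W + Z ≥ 7: (2,5), (3,4), (3,5), (4,3), (4,4), (4,5), each with probability 1/20.
E[W + Z | W + Z ≥ 7] = (7 + 7 + 8 + 7 + 8 + 9) / 6 = 23/3.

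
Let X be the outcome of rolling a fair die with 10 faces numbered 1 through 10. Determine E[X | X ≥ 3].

13/2

Given X ≥ 3, X is equally likely to be any of {3, 4, 5, 6, 7, 8, 9, 10}.
E[X | X ≥ 3] = (3 + 4 + 5 + 6 + 7 + 8 + 9 + 10) / 8 = 13/2.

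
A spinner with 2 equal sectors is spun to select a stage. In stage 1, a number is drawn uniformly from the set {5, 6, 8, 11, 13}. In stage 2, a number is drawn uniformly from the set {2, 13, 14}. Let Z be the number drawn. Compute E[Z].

137/15

E[Z | stage 1] = (5+6+8+11+13)/5 = 43/5.
E[Z | stage 2] = (2+13+14)/3 = 29/3.
E[Z] = (1/2)·(43/5) + (1/2)·(29/3) = 137/15.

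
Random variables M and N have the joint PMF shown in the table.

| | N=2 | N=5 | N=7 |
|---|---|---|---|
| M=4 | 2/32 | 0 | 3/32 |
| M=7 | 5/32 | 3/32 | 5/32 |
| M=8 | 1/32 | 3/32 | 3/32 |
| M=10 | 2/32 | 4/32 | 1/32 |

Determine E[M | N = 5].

P(N = 5) = 5/16.
Σ M·P over the event = 7·(3/32) + 8·(3/32) + 10·(4/32) = 85/32.
E[M | N = 5] = (85/32) / (5/16) = 17/2.

17/2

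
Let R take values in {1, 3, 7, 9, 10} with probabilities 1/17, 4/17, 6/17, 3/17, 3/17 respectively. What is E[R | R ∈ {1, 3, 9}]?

P(R ∈ {1, 3, 9}) = 8/17.
Σ over the event: 1·1/17 + 3·4/17 + 9·3/17 = 40/17.
E[R | R ∈ {1, 3, 9}] = (40/17) / (8/17) = 5.

5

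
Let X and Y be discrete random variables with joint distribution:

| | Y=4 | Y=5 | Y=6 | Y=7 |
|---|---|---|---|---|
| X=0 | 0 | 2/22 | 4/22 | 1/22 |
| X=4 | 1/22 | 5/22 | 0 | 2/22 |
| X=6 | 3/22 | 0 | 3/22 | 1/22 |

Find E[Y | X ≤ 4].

28/5

P(X ≤ 4) = 15/22.
Σ Y·P over the event = 5·(2/22) + 6·(4/22) + 7·(1/22) + 4·(1/22) + 5·(5/22) + 7·(2/22) = 42/11.
E[Y | X ≤ 4] = (42/11) / (15/22) = 28/5.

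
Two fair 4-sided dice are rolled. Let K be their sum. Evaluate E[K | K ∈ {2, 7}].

16/3

P(K ∈ {2, 7}) = 3/16.
Σ over the event: 2·1/16 + 7·1/8 = 1.
E[K | K ∈ {2, 7}] = (1) / (3/16) = 16/3.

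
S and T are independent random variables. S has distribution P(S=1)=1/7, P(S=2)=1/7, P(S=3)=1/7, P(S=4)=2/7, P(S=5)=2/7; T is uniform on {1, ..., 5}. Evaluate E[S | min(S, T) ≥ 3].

21/5

P(min(S, T) ≥ 3) = 3/7.
Summing S·P(x,y) over outcomes with min(S, T) ≥ 3 gives 9/5.
E[S | min(S, T) ≥ 3] = (9/5) / (3/7) = 21/5.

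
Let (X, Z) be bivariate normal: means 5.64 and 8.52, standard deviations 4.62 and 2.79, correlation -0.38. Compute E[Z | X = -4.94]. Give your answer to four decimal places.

10.9479

E[Z | X=x] = μ_Z + ρ(σ_Z/σ_X)(x − μ_X) for jointly normal variables.
E[Z | X=-4.94] = 8.52 + (-0.38)·(2.79/4.62)·(-4.94 − (5.64)) = 8.52 + (-0.22948)·(-10.58) = 10.9479.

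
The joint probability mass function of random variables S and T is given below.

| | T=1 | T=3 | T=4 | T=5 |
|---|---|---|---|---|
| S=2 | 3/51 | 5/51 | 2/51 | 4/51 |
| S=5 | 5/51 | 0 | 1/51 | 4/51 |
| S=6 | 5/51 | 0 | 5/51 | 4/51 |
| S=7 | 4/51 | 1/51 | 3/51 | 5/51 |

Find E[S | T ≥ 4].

P(T ≥ 4) = 28/51.
Σ S·P over the event = 2·(2/51) + 2·(4/51) + 5·(1/51) + 5·(4/51) + 6·(5/51) + 6·(4/51) + 7·(3/51) + 7·(5/51) = 49/17.
E[S | T ≥ 4] = (49/17) / (28/51) = 21/4.

21/4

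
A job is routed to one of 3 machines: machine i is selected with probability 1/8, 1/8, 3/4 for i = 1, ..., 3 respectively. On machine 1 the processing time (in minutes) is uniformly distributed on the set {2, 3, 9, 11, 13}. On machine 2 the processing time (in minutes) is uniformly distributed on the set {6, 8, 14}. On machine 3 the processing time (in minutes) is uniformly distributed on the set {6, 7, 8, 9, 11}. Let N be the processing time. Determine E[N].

E[N | machine 1] = (2+3+9+11+13)/5 = 38/5.
E[N | machine 2] = (6+8+14)/3 = 28/3.
E[N | machine 3] = (6+7+8+9+11)/5 = 41/5.
By the law of total expectation,
E[N] = (1/8)·(38/5) + (1/8)·(28/3) + (3/4)·(41/5) = 124/15.

124/15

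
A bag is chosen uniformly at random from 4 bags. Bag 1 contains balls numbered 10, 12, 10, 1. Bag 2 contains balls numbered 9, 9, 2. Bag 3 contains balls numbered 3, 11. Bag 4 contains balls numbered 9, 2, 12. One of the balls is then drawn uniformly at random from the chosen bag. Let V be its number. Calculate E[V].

E[V | bag 1] = (10+12+10+1)/4 = 33/4.
E[V | bag 2] = (9+9+2)/3 = 20/3.
E[V | bag 3] = (3+11)/2 = 7.
E[V | bag 4] = (9+2+12)/3 = 23/3.
By the law of total expectation,
E[V] = (1/4)·(33/4) + (1/4)·(20/3) + (1/4)·(7) + (1/4)·(23/3) = 355/48.

355/48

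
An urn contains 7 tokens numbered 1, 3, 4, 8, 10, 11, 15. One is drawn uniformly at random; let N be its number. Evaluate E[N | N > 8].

P(N > 8) = 3/7.
Σ over the event: 10·1/7 + 11·1/7 + 15·1/7 = 36/7.
E[N | N > 8] = (36/7) / (3/7) = 12.

12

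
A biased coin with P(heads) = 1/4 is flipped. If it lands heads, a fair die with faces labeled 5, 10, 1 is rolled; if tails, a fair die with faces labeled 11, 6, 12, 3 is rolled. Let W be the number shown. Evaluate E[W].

22/3

E[W | heads] = (5+10+1)/3 = 16/3.
E[W | tails] = (11+6+12+3)/4 = 8.
By the law of total expectation,
E[W] = (1/4)·(16/3) + (3/4)·(8) = 22/3.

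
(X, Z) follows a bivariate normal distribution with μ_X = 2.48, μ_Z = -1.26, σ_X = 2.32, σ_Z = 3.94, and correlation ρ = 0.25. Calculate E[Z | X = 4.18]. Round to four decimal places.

-0.5382

For a bivariate normal, E[Z | X=x] = μ_Z + ρ·(σ_Z/σ_X)·(x − μ_X).
E[Z | X=4.18] = -1.26 + (0.25)·(3.94/2.32)·(4.18 − (2.48)) = -1.26 + (0.42457)·(1.7) = -0.5382.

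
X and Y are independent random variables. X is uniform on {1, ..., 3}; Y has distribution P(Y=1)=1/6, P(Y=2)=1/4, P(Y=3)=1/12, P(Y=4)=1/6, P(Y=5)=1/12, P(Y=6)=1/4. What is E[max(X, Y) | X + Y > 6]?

P(X + Y > 6) = 13/36.
Summing max(X,Y)·P(x,y) over outcomes with X + Y > 6 gives 2.
E[max(X, Y) | X + Y > 6] = (2) / (13/36) = 72/13.

72/13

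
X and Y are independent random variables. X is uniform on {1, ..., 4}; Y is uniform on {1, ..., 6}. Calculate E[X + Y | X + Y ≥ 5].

P(X + Y ≥ 5) = 3/4.
Summing (X+Y)·P(x,y) over outcomes with X + Y ≥ 5 gives 31/6.
E[X + Y | X + Y ≥ 5] = (31/6) / (3/4) = 62/9.

62/9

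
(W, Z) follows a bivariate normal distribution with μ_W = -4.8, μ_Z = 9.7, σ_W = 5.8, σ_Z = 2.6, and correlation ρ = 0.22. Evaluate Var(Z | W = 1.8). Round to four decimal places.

The conditional variance in a bivariate normal is σ_Z²(1 − ρ²), independent of x.
Var(Z | W=1.8) = (2.6)²·(1 − (0.22)²) = 6.76·0.9516 = 6.4328.

6.4328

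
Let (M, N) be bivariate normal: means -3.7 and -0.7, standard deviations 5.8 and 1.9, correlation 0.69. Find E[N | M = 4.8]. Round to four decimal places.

E[N | M=x] = μ_N + ρ(σ_N/σ_M)(x − μ_M) for jointly normal variables.
E[N | M=4.8] = -0.7 + (0.69)·(1.9/5.8)·(4.8 − (-3.7)) = -0.7 + (0.22603)·(8.5) = 1.2213.

1.2213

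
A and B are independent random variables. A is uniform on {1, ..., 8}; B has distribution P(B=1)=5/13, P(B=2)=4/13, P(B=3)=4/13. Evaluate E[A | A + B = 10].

15/2

P(A + B = 10) = 1/13.
Summing A·P(x,y) over outcomes with A + B = 10 gives 15/26.
E[A | A + B = 10] = (15/26) / (1/13) = 15/2.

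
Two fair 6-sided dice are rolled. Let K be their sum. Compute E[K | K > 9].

32/3

P(K > 9) = 1/6.
Σ over the event: 10·1/12 + 11·1/18 + 12·1/36 = 16/9.
E[K | K > 9] = (16/9) / (1/6) = 32/3.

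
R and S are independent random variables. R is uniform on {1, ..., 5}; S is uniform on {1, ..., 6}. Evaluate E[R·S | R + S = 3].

Outcomes with R + S = 3: (1,2), (2,1), each with probability 1/30.
E[R·S | R + S = 3] = (2 + 2) / 2 = 2.

2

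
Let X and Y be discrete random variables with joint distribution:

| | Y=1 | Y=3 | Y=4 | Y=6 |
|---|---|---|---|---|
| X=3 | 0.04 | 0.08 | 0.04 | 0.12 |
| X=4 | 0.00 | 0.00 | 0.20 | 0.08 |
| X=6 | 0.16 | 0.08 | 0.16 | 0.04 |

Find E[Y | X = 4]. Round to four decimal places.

P(X = 4) = 0.28.
Σ Y·P over the event = 4·(0.20) + 6·(0.08) = 1.28.
E[Y | X = 4] = (1.28) / (0.28) = 4.5714.

4.5714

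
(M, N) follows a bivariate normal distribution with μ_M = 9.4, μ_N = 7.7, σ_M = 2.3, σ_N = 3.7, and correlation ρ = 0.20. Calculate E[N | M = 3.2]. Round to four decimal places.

For a bivariate normal, E[N | M=x] = μ_N + ρ·(σ_N/σ_M)·(x − μ_M).
E[N | M=3.2] = 7.7 + (0.20)·(3.7/2.3)·(3.2 − (9.4)) = 7.7 + (0.32174)·(-6.2) = 5.7052.

5.7052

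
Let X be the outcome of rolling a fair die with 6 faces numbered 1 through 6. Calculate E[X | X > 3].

Given X > 3, X is equally likely to be any of {4, 5, 6}.
E[X | X > 3] = (4 + 5 + 6) / 3 = 5.

5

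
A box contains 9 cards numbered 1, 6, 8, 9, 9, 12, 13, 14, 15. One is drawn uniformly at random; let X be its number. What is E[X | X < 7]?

7/2

P(X < 7) = 2/9.
Σ over the event: 1·1/9 + 6·1/9 = 7/9.
E[X | X < 7] = (7/9) / (2/9) = 7/2.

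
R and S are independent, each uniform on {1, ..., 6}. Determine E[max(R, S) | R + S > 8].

P(R + S > 8) = 5/18.
Summing max(R,S)·P(x,y) over outcomes with R + S > 8 gives 19/12.
E[max(R, S) | R + S > 8] = (19/12) / (5/18) = 57/10.

57/10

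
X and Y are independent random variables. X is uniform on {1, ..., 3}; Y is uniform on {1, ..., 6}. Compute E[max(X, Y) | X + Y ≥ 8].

Outcomes with X + Y ≥ 8: (2,6), (3,5), (3,6), each with probability 1/18.
E[max(X, Y) | X + Y ≥ 8] = (6 + 5 + 6) / 3 = 17/3.

17/3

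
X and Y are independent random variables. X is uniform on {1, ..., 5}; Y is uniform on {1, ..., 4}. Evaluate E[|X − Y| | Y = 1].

P(Y = 1) = 1/4.
Summing |X−Y|·P(x,y) over outcomes with Y = 1 gives 1/2.
E[|X − Y| | Y = 1] = (1/2) / (1/4) = 2.

2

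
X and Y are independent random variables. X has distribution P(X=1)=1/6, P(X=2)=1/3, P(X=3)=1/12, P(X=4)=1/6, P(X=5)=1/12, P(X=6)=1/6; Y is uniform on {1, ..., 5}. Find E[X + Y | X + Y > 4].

64/9

P(X + Y > 4) = 3/4.
Summing (X+Y)·P(x,y) over outcomes with X + Y > 4 gives 16/3.
E[X + Y | X + Y > 4] = (16/3) / (3/4) = 64/9.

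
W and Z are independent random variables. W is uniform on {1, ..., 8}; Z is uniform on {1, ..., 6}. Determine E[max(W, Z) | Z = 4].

21/4

Outcomes with Z = 4: (1,4), (2,4), (3,4), (4,4), (5,4), (6,4), (7,4), (8,4), each with probability 1/48.
E[max(W, Z) | Z = 4] = (4 + 4 + 4 + 4 + 5 + 6 + 7 + 8) / 8 = 21/4.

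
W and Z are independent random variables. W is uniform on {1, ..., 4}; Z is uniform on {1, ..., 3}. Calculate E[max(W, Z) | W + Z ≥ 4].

P(W + Z ≥ 4) = 3/4.
Summing max(W,Z)·P(x,y) over outcomes with W + Z ≥ 4 gives 29/12.
E[max(W, Z) | W + Z ≥ 4] = (29/12) / (3/4) = 29/9.

29/9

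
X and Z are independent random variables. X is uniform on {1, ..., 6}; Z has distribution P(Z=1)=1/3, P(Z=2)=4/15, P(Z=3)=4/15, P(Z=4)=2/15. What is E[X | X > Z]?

254/57

P(X > Z) = 19/30.
Summing X·P(x,y) over outcomes with X > Z gives 127/45.
E[X | X > Z] = (127/45) / (19/30) = 254/57.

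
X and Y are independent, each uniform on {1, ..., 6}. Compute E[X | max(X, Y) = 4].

Outcomes with max(X, Y) = 4: (1,4), (2,4), (3,4), (4,1), (4,2), (4,3), (4,4), each with probability 1/36.
E[X | max(X, Y) = 4] = (1 + 2 + 3 + 4 + 4 + 4 + 4) / 7 = 22/7.

22/7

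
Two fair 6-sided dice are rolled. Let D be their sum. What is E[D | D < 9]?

P(D < 9) = 13/18.
Σ over the event: 2·1/36 + 3·1/18 + 4·1/12 + 5·1/9 + 6·5/36 + 7·1/6 + 8·5/36 = 38/9.
E[D | D < 9] = (38/9) / (13/18) = 76/13.

76/13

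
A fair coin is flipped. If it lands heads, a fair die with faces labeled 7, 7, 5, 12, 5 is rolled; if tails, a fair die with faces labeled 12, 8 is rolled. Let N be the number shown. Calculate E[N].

43/5

E[N | heads] = (7+7+5+12+5)/5 = 36/5.
E[N | tails] = (12+8)/2 = 10.
E[N] = (1/2)·(36/5) + (1/2)·(10) = 43/5.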